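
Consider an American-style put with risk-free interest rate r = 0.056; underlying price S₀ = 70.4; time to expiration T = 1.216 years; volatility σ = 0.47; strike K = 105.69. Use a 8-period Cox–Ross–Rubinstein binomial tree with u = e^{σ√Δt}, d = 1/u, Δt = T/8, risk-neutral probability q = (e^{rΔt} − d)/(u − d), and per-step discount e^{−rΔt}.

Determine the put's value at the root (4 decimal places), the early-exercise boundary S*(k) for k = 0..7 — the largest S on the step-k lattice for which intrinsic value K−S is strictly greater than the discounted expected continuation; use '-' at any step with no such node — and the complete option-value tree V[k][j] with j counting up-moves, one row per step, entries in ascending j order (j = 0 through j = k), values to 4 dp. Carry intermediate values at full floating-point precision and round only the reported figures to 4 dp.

price = 37.4294
boundary = - 58.6128 48.7992 58.6128 48.7992 58.6128 70.4000 84.5576
tree:
37.4294
47.0772 27.5430
56.8908 36.6458 18.0761
65.0613 47.0772 25.8880 9.8520
71.8638 56.8908 35.7259 15.5869 3.7534
77.5274 65.0613 47.0772 23.9450 6.7206 0.5739
82.2427 71.8638 56.8908 35.2900 11.9603 1.1078 0.0000
86.1685 77.5274 65.0613 47.0772 21.1324 2.1384 0.0000 0.0000
89.4370 82.2427 71.8638 56.8908 35.2900 4.1277 0.0000 0.0000 0.0000

params: Δt=0.15200 u=1.20110 d=0.83257 q=0.47751 e^(-rΔt)=0.99152
t_8 payoffs: 89.4370 82.2427 71.8638 56.8908 35.2900 4.1277 0.0000 0.0000 0.0000
t_7: node(7,0) S=19.5215 payoff=86.1685 vs cont=85.2727 → 86.1685 [stop]  node(7,1) S=28.1626 payoff=77.5274 vs cont=76.6316 → 77.5274 [stop]  node(7,2) S=40.6287 payoff=65.0613 vs cont=64.1655 → 65.0613 [stop]  node(7,3) S=58.6128 payoff=47.0772 vs cont=46.1814 → 47.0772 [stop]  node(7,4) S=84.5576 payoff=21.1324 vs cont=20.2366 → 21.1324 [stop]  node(7,5) S=121.9868 payoff=0.0000 vs cont=2.1384 → 2.1384 [wait]  node(7,6) S=175.9838 payoff=0.0000 vs cont=0.0000 → 0.0000 [wait]  node(7,7) S=253.8825 payoff=0.0000 vs cont=0.0000 → 0.0000 [wait]  ⇒ S*(7)=84.5576
t_6: node(6,0) S=23.4473 payoff=82.2427 vs cont=81.3469 → 82.2427 [stop]  node(6,1) S=33.8262 payoff=71.8638 vs cont=70.9680 → 71.8638 [stop]  node(6,2) S=48.7992 payoff=56.8908 vs cont=55.9950 → 56.8908 [stop]  node(6,3) S=70.4000 payoff=35.2900 vs cont=34.3942 → 35.2900 [stop]  node(6,4) S=101.5623 payoff=4.1277 vs cont=11.9603 → 11.9603 [wait]  node(6,5) S=146.5186 payoff=0.0000 vs cont=1.1078 → 1.1078 [wait]  node(6,6) S=211.3745 payoff=0.0000 vs cont=0.0000 → 0.0000 [wait]  ⇒ S*(6)=70.4000
t_5: node(5,0) S=28.1626 payoff=77.5274 vs cont=76.6316 → 77.5274 [stop]  node(5,1) S=40.6287 payoff=65.0613 vs cont=64.1655 → 65.0613 [stop]  node(5,2) S=58.6128 payoff=47.0772 vs cont=46.1814 → 47.0772 [stop]  node(5,3) S=84.5576 payoff=21.1324 vs cont=23.9450 → 23.9450 [wait]  node(5,4) S=121.9868 payoff=0.0000 vs cont=6.7206 → 6.7206 [wait]  node(5,5) S=175.9838 payoff=0.0000 vs cont=0.5739 → 0.5739 [wait]  ⇒ S*(5)=58.6128
t_4: node(4,0) S=33.8262 payoff=71.8638 vs cont=70.9680 → 71.8638 [stop]  node(4,1) S=48.7992 payoff=56.8908 vs cont=55.9950 → 56.8908 [stop]  node(4,2) S=70.4000 payoff=35.2900 vs cont=35.7259 → 35.7259 [wait]  node(4,3) S=101.5623 payoff=4.1277 vs cont=15.5869 → 15.5869 [wait]  node(4,4) S=146.5186 payoff=0.0000 vs cont=3.7534 → 3.7534 [wait]  ⇒ S*(4)=48.7992
t_3: node(3,0) S=40.6287 payoff=65.0613 vs cont=64.1655 → 65.0613 [stop]  node(3,1) S=58.6128 payoff=47.0772 vs cont=46.3877 → 47.0772 [stop]  node(3,2) S=84.5576 payoff=21.1324 vs cont=25.8880 → 25.8880 [wait]  node(3,3) S=121.9868 payoff=0.0000 vs cont=9.8520 → 9.8520 [wait]  ⇒ S*(3)=58.6128
t_2: node(2,0) S=48.7992 payoff=56.8908 vs cont=55.9950 → 56.8908 [stop]  node(2,1) S=70.4000 payoff=35.2900 vs cont=36.6458 → 36.6458 [wait]  node(2,2) S=101.5623 payoff=4.1277 vs cont=18.0761 → 18.0761 [wait]  ⇒ S*(2)=48.7992
t_1: node(1,0) S=58.6128 payoff=47.0772 vs cont=46.8233 → 47.0772 [stop]  node(1,1) S=84.5576 payoff=21.1324 vs cont=27.5430 → 27.5430 [wait]  ⇒ S*(1)=58.6128
t_0: node(0,0) S=70.4000 payoff=35.2900 vs cont=37.4294 → 37.4294 [wait]  ⇒ S*(0)=-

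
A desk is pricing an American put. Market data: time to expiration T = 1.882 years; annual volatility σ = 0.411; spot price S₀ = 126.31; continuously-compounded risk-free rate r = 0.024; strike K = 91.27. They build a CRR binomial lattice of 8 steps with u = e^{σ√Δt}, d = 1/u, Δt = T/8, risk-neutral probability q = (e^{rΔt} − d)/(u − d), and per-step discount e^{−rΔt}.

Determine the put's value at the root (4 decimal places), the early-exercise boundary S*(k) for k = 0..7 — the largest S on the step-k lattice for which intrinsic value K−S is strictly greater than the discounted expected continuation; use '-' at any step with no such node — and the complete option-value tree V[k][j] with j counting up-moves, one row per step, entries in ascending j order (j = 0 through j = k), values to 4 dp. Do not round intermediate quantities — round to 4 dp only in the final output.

price = 9.2596
boundary = - - - - - 46.6191 56.9035 69.4566
tree:
9.2596
13.4683 4.5192
19.1168 7.1189 1.5764
26.3494 11.0096 2.7190 0.2780
35.0490 16.6386 4.6529 0.5221 0.0000
44.6509 24.4039 7.8868 0.9804 0.0000 0.0000
53.0765 34.3665 13.2131 1.8409 0.0000 0.0000 0.0000
59.9793 44.6509 21.8134 3.4568 0.0000 0.0000 0.0000 0.0000
65.6346 53.0765 34.3665 6.4910 0.0000 0.0000 0.0000 0.0000 0.0000

Δt=0.23525  u=1.22060  d=0.81927  q=0.46444  discount=0.99437
step 8 (expiry): payoffs max(K−S,0) = 65.6346 53.0765 34.3665 6.4910 0.0000 0.0000 0.0000 0.0000 0.0000
step 7: (k=7,j=0): S=31.2907, (K−S)⁺=59.9793, hold=59.4655 ⇒ V=59.9793 exercise | (k=7,j=1): S=46.6191, (K−S)⁺=44.6509, hold=44.1370 ⇒ V=44.6509 exercise | (k=7,j=2): S=69.4566, (K−S)⁺=21.8134, hold=21.2995 ⇒ V=21.8134 exercise | (k=7,j=3): S=103.4816, (K−S)⁺=0.0000, hold=3.4568 ⇒ V=3.4568 continue | (k=7,j=4): S=154.1745, (K−S)⁺=0.0000, hold=0.0000 ⇒ V=0.0000 continue | (k=7,j=5): S=229.7004, (K−S)⁺=0.0000, hold=0.0000 ⇒ V=0.0000 continue | (k=7,j=6): S=342.2246, (K−S)⁺=0.0000, hold=0.0000 ⇒ V=0.0000 continue | (k=7,j=7): S=509.8713, (K−S)⁺=0.0000, hold=0.0000 ⇒ V=0.0000 continue  boundary S*=69.4566
step 6: (k=6,j=0): S=38.1935, (K−S)⁺=53.0765, hold=52.5626 ⇒ V=53.0765 exercise | (k=6,j=1): S=56.9035, (K−S)⁺=34.3665, hold=33.8526 ⇒ V=34.3665 exercise | (k=6,j=2): S=84.7790, (K−S)⁺=6.4910, hold=13.2131 ⇒ V=13.2131 continue | (k=6,j=3): S=126.3100, (K−S)⁺=0.0000, hold=1.8409 ⇒ V=1.8409 continue | (k=6,j=4): S=188.1859, (K−S)⁺=0.0000, hold=0.0000 ⇒ V=0.0000 continue | (k=6,j=5): S=280.3732, (K−S)⁺=0.0000, hold=0.0000 ⇒ V=0.0000 continue | (k=6,j=6): S=417.7206, (K−S)⁺=0.0000, hold=0.0000 ⇒ V=0.0000 continue  boundary S*=56.9035
step 5: (k=5,j=0): S=46.6191, (K−S)⁺=44.6509, hold=44.1370 ⇒ V=44.6509 exercise | (k=5,j=1): S=69.4566, (K−S)⁺=21.8134, hold=24.4039 ⇒ V=24.4039 continue | (k=5,j=2): S=103.4816, (K−S)⁺=0.0000, hold=7.8868 ⇒ V=7.8868 continue | (k=5,j=3): S=154.1745, (K−S)⁺=0.0000, hold=0.9804 ⇒ V=0.9804 continue | (k=5,j=4): S=229.7004, (K−S)⁺=0.0000, hold=0.0000 ⇒ V=0.0000 continue | (k=5,j=5): S=342.2246, (K−S)⁺=0.0000, hold=0.0000 ⇒ V=0.0000 continue  boundary S*=46.6191
step 4: (k=4,j=0): S=56.9035, (K−S)⁺=34.3665, hold=35.0490 ⇒ V=35.0490 continue | (k=4,j=1): S=84.7790, (K−S)⁺=6.4910, hold=16.6386 ⇒ V=16.6386 continue | (k=4,j=2): S=126.3100, (K−S)⁺=0.0000, hold=4.6529 ⇒ V=4.6529 continue | (k=4,j=3): S=188.1859, (K−S)⁺=0.0000, hold=0.5221 ⇒ V=0.5221 continue | (k=4,j=4): S=280.3732, (K−S)⁺=0.0000, hold=0.0000 ⇒ V=0.0000 continue  boundary S*=-
step 3: (k=3,j=0): S=69.4566, (K−S)⁺=21.8134, hold=26.3494 ⇒ V=26.3494 continue | (k=3,j=1): S=103.4816, (K−S)⁺=0.0000, hold=11.0096 ⇒ V=11.0096 continue | (k=3,j=2): S=154.1745, (K−S)⁺=0.0000, hold=2.7190 ⇒ V=2.7190 continue | (k=3,j=3): S=229.7004, (K−S)⁺=0.0000, hold=0.2780 ⇒ V=0.2780 continue  boundary S*=-
step 2: (k=2,j=0): S=84.7790, (K−S)⁺=6.4910, hold=19.1168 ⇒ V=19.1168 continue | (k=2,j=1): S=126.3100, (K−S)⁺=0.0000, hold=7.1189 ⇒ V=7.1189 continue | (k=2,j=2): S=188.1859, (K−S)⁺=0.0000, hold=1.5764 ⇒ V=1.5764 continue  boundary S*=-
step 1: (k=1,j=0): S=103.4816, (K−S)⁺=0.0000, hold=13.4683 ⇒ V=13.4683 continue | (k=1,j=1): S=154.1745, (K−S)⁺=0.0000, hold=4.5192 ⇒ V=4.5192 continue  boundary S*=-
step 0: (k=0,j=0): S=126.3100, (K−S)⁺=0.0000, hold=9.2596 ⇒ V=9.2596 continue  boundary S*=-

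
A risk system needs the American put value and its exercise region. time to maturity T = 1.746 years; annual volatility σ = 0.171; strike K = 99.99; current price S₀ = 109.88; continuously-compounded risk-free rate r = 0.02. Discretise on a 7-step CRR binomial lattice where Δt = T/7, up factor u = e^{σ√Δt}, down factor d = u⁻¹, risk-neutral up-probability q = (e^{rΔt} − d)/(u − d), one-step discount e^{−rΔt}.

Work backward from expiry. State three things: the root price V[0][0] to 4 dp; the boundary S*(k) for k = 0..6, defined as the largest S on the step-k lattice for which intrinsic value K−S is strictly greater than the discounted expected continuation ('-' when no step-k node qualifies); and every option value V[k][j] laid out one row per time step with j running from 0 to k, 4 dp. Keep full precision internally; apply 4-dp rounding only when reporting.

Δt=0.24943  u=1.08916  d=0.91814  q=0.50791  discount=0.99502
step 7 (expiry): payoffs max(K−S,0) = 39.5547 28.2981 14.9449 0.0000 0.0000 0.0000 0.0000 0.0000
step 6: (k=6,j=0): S=65.8234, (K−S)⁺=34.1666, hold=33.6690 ⇒ V=34.1666 exercise | (k=6,j=1): S=78.0836, (K−S)⁺=21.9064, hold=21.4088 ⇒ V=21.9064 exercise | (k=6,j=2): S=92.6273, (K−S)⁺=7.3627, hold=7.3177 ⇒ V=7.3627 exercise | (k=6,j=3): S=109.8800, (K−S)⁺=0.0000, hold=0.0000 ⇒ V=0.0000 continue | (k=6,j=4): S=130.3461, (K−S)⁺=0.0000, hold=0.0000 ⇒ V=0.0000 continue | (k=6,j=5): S=154.6242, (K−S)⁺=0.0000, hold=0.0000 ⇒ V=0.0000 continue | (k=6,j=6): S=183.4243, (K−S)⁺=0.0000, hold=0.0000 ⇒ V=0.0000 continue  boundary S*=92.6273
step 5: (k=5,j=0): S=71.6919, (K−S)⁺=28.2981, hold=27.8005 ⇒ V=28.2981 exercise | (k=5,j=1): S=85.0451, (K−S)⁺=14.9449, hold=14.4473 ⇒ V=14.9449 exercise | (k=5,j=2): S=100.8855, (K−S)⁺=0.0000, hold=3.6051 ⇒ V=3.6051 continue | (k=5,j=3): S=119.6764, (K−S)⁺=0.0000, hold=0.0000 ⇒ V=0.0000 continue | (k=5,j=4): S=141.9671, (K−S)⁺=0.0000, hold=0.0000 ⇒ V=0.0000 continue | (k=5,j=5): S=168.4098, (K−S)⁺=0.0000, hold=0.0000 ⇒ V=0.0000 continue  boundary S*=85.0451
step 4: (k=4,j=0): S=78.0836, (K−S)⁺=21.9064, hold=21.4088 ⇒ V=21.9064 exercise | (k=4,j=1): S=92.6273, (K−S)⁺=7.3627, hold=9.1396 ⇒ V=9.1396 continue | (k=4,j=2): S=109.8800, (K−S)⁺=0.0000, hold=1.7652 ⇒ V=1.7652 continue | (k=4,j=3): S=130.3461, (K−S)⁺=0.0000, hold=0.0000 ⇒ V=0.0000 continue | (k=4,j=4): S=154.6242, (K−S)⁺=0.0000, hold=0.0000 ⇒ V=0.0000 continue  boundary S*=78.0836
step 3: (k=3,j=0): S=85.0451, (K−S)⁺=14.9449, hold=15.3453 ⇒ V=15.3453 continue | (k=3,j=1): S=100.8855, (K−S)⁺=0.0000, hold=5.3673 ⇒ V=5.3673 continue | (k=3,j=2): S=119.6764, (K−S)⁺=0.0000, hold=0.8643 ⇒ V=0.8643 continue | (k=3,j=3): S=141.9671, (K−S)⁺=0.0000, hold=0.0000 ⇒ V=0.0000 continue  boundary S*=-
step 2: (k=2,j=0): S=92.6273, (K−S)⁺=7.3627, hold=10.2263 ⇒ V=10.2263 continue | (k=2,j=1): S=109.8800, (K−S)⁺=0.0000, hold=3.0649 ⇒ V=3.0649 continue | (k=2,j=2): S=130.3461, (K−S)⁺=0.0000, hold=0.4232 ⇒ V=0.4232 continue  boundary S*=-
step 1: (k=1,j=0): S=100.8855, (K−S)⁺=0.0000, hold=6.5562 ⇒ V=6.5562 continue | (k=1,j=1): S=119.6764, (K−S)⁺=0.0000, hold=1.7146 ⇒ V=1.7146 continue  boundary S*=-
step 0: (k=0,j=0): S=109.8800, (K−S)⁺=0.0000, hold=4.0767 ⇒ V=4.0767 continue  boundary S*=-

price = 4.0767
boundary = - - - - 78.0836 85.0451 92.6273
tree:
4.0767
6.5562 1.7146
10.2263 3.0649 0.4232
15.3453 5.3673 0.8643 0.0000
21.9064 9.1396 1.7652 0.0000 0.0000
28.2981 14.9449 3.6051 0.0000 0.0000 0.0000
34.1666 21.9064 7.3627 0.0000 0.0000 0.0000 0.0000
39.5547 28.2981 14.9449 0.0000 0.0000 0.0000 0.0000 0.0000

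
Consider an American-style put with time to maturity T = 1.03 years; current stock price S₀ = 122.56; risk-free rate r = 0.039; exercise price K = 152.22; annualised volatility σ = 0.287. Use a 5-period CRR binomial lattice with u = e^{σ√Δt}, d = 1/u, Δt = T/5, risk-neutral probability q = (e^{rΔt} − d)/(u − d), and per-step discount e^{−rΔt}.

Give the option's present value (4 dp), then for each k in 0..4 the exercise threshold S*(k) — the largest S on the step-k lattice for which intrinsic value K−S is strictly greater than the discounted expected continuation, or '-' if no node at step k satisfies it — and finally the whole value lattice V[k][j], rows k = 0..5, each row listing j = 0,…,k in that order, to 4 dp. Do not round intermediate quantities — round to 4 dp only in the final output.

Δt=0.20600  u=1.13913  d=0.87787  q=0.49836  discount=0.99200
step 5 (expiry): payoffs max(K−S,0) = 88.3216 69.3049 44.6287 12.6087 0.0000 0.0000
step 4: (k=4,j=0): S=72.7883, (K−S)⁺=79.4317, hold=78.2137 ⇒ V=79.4317 exercise | (k=4,j=1): S=94.4507, (K−S)⁺=57.7693, hold=56.5513 ⇒ V=57.7693 exercise | (k=4,j=2): S=122.5600, (K−S)⁺=29.6600, hold=28.4420 ⇒ V=29.6600 exercise | (k=4,j=3): S=159.0349, (K−S)⁺=0.0000, hold=6.2745 ⇒ V=6.2745 continue | (k=4,j=4): S=206.3649, (K−S)⁺=0.0000, hold=0.0000 ⇒ V=0.0000 continue  boundary S*=122.5600
step 3: (k=3,j=0): S=82.9151, (K−S)⁺=69.3049, hold=68.0869 ⇒ V=69.3049 exercise | (k=3,j=1): S=107.5913, (K−S)⁺=44.6287, hold=43.4107 ⇒ V=44.6287 exercise | (k=3,j=2): S=139.6113, (K−S)⁺=12.6087, hold=17.8616 ⇒ V=17.8616 continue | (k=3,j=3): S=181.1607, (K−S)⁺=0.0000, hold=3.1224 ⇒ V=3.1224 continue  boundary S*=107.5913
step 2: (k=2,j=0): S=94.4507, (K−S)⁺=57.7693, hold=56.5513 ⇒ V=57.7693 exercise | (k=2,j=1): S=122.5600, (K−S)⁺=29.6600, hold=31.0388 ⇒ V=31.0388 continue | (k=2,j=2): S=159.0349, (K−S)⁺=0.0000, hold=10.4321 ⇒ V=10.4321 continue  boundary S*=94.4507
step 1: (k=1,j=0): S=107.5913, (K−S)⁺=44.6287, hold=44.0924 ⇒ V=44.6287 exercise | (k=1,j=1): S=139.6113, (K−S)⁺=12.6087, hold=20.6032 ⇒ V=20.6032 continue  boundary S*=107.5913
step 0: (k=0,j=0): S=122.5600, (K−S)⁺=29.6600, hold=32.3942 ⇒ V=32.3942 continue  boundary S*=-

price = 32.3942
boundary = - 107.5913 94.4507 107.5913 122.5600
tree:
32.3942
44.6287 20.6032
57.7693 31.0388 10.4321
69.3049 44.6287 17.8616 3.1224
79.4317 57.7693 29.6600 6.2745 0.0000
88.3216 69.3049 44.6287 12.6087 0.0000 0.0000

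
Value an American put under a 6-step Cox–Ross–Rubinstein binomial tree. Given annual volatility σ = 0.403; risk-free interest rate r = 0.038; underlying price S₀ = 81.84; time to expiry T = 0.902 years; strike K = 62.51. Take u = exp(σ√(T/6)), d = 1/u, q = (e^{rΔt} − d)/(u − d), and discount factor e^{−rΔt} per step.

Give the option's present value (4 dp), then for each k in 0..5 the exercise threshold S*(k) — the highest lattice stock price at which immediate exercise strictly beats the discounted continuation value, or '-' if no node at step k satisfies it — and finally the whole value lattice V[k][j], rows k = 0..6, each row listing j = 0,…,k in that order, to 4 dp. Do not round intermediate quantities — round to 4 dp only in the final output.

price = 3.3217
boundary = - - - - 43.8050 51.2135
tree:
3.3217
5.3362 1.1728
8.3819 2.0908 0.1894
12.7818 3.7016 0.3658 0.0000
18.7050 6.4991 0.7064 0.0000 0.0000
25.0418 11.2965 1.3644 0.0000 0.0000 0.0000
30.4619 18.7050 2.6351 0.0000 0.0000 0.0000 0.0000

params: Δt=0.15033 u=1.16912 d=0.85534 q=0.47927 e^(-rΔt)=0.99430
t_6 payoffs: 30.4619 18.7050 2.6351 0.0000 0.0000 0.0000 0.0000
t_5: node(5,0) S=37.4682 payoff=25.0418 vs cont=24.6857 → 25.0418 [stop]  node(5,1) S=51.2135 payoff=11.2965 vs cont=10.9405 → 11.2965 [stop]  node(5,2) S=70.0011 payoff=0.0000 vs cont=1.3644 → 1.3644 [wait]  node(5,3) S=95.6811 payoff=0.0000 vs cont=0.0000 → 0.0000 [wait]  node(5,4) S=130.7817 payoff=0.0000 vs cont=0.0000 → 0.0000 [wait]  node(5,5) S=178.7591 payoff=0.0000 vs cont=0.0000 → 0.0000 [wait]  ⇒ S*(5)=51.2135
t_4: node(4,0) S=43.8050 payoff=18.7050 vs cont=18.3489 → 18.7050 [stop]  node(4,1) S=59.8749 payoff=2.6351 vs cont=6.4991 → 6.4991 [wait]  node(4,2) S=81.8400 payoff=0.0000 vs cont=0.7064 → 0.7064 [wait]  node(4,3) S=111.8630 payoff=0.0000 vs cont=0.0000 → 0.0000 [wait]  node(4,4) S=152.9000 payoff=0.0000 vs cont=0.0000 → 0.0000 [wait]  ⇒ S*(4)=43.8050
t_3: node(3,0) S=51.2135 payoff=11.2965 vs cont=12.7818 → 12.7818 [wait]  node(3,1) S=70.0011 payoff=0.0000 vs cont=3.7016 → 3.7016 [wait]  node(3,2) S=95.6811 payoff=0.0000 vs cont=0.3658 → 0.3658 [wait]  node(3,3) S=130.7817 payoff=0.0000 vs cont=0.0000 → 0.0000 [wait]  ⇒ S*(3)=-
t_2: node(2,0) S=59.8749 payoff=2.6351 vs cont=8.3819 → 8.3819 [wait]  node(2,1) S=81.8400 payoff=0.0000 vs cont=2.0908 → 2.0908 [wait]  node(2,2) S=111.8630 payoff=0.0000 vs cont=0.1894 → 0.1894 [wait]  ⇒ S*(2)=-
t_1: node(1,0) S=70.0011 payoff=0.0000 vs cont=5.3362 → 5.3362 [wait]  node(1,1) S=95.6811 payoff=0.0000 vs cont=1.1728 → 1.1728 [wait]  ⇒ S*(1)=-
t_0: node(0,0) S=81.8400 payoff=0.0000 vs cont=3.3217 → 3.3217 [wait]  ⇒ S*(0)=-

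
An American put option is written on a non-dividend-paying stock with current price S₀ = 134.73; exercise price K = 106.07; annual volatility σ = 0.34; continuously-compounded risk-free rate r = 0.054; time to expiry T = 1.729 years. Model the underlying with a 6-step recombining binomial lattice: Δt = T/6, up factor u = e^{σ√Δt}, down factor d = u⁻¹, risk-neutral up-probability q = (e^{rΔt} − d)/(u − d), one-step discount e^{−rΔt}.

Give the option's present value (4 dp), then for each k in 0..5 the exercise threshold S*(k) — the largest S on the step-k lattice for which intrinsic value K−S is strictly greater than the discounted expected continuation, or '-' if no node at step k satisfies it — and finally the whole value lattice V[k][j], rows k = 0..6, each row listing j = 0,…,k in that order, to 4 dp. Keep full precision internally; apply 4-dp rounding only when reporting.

price = 7.5851
boundary = - - - - 64.9235 77.9233
tree:
7.5851
12.1930 3.1649
19.0453 5.6487 0.7532
28.6771 9.9065 1.5215 0.0000
41.1465 16.9728 3.0737 0.0000 0.0000
51.9776 28.1467 6.2094 0.0000 0.0000 0.0000
61.0018 41.1465 12.5439 0.0000 0.0000 0.0000 0.0000

Δt=0.28817, u=1.20023, d=0.83317, q=0.49722, disc=e^(-rΔt)=0.98456
k=6 terminal: V=max(K-S,0) → 61.0018 41.1465 12.5439 0.0000 0.0000 0.0000 0.0000
k=5: j=0 S=54.0924 intr=51.9776 cont=50.3399 V=51.9776[EX]; j=1 S=77.9233 intr=28.1467 cont=26.5089 V=28.1467[EX]; j=2 S=112.2532 intr=0.0000 cont=6.2094 V=6.2094[hold]; j=3 S=161.7074 intr=0.0000 cont=0.0000 V=0.0000[hold]; j=4 S=232.9492 intr=0.0000 cont=0.0000 V=0.0000[hold]; j=5 S=335.5773 intr=0.0000 cont=0.0000 V=0.0000[hold]  S*(5)=77.9233
k=4: j=0 S=64.9235 intr=41.1465 cont=39.5088 V=41.1465[EX]; j=1 S=93.5261 intr=12.5439 cont=16.9728 V=16.9728[hold]; j=2 S=134.7300 intr=0.0000 cont=3.0737 V=3.0737[hold]; j=3 S=194.0866 intr=0.0000 cont=0.0000 V=0.0000[hold]; j=4 S=279.5934 intr=0.0000 cont=0.0000 V=0.0000[hold]  S*(4)=64.9235
k=3: j=0 S=77.9233 intr=28.1467 cont=28.6771 V=28.6771[hold]; j=1 S=112.2532 intr=0.0000 cont=9.9065 V=9.9065[hold]; j=2 S=161.7074 intr=0.0000 cont=1.5215 V=1.5215[hold]; j=3 S=232.9492 intr=0.0000 cont=0.0000 V=0.0000[hold]  S*(3)=-
k=2: j=0 S=93.5261 intr=12.5439 cont=19.0453 V=19.0453[hold]; j=1 S=134.7300 intr=0.0000 cont=5.6487 V=5.6487[hold]; j=2 S=194.0866 intr=0.0000 cont=0.7532 V=0.7532[hold]  S*(2)=-
k=1: j=0 S=112.2532 intr=0.0000 cont=12.1930 V=12.1930[hold]; j=1 S=161.7074 intr=0.0000 cont=3.1649 V=3.1649[hold]  S*(1)=-
k=0: j=0 S=134.7300 intr=0.0000 cont=7.5851 V=7.5851[hold]  S*(0)=-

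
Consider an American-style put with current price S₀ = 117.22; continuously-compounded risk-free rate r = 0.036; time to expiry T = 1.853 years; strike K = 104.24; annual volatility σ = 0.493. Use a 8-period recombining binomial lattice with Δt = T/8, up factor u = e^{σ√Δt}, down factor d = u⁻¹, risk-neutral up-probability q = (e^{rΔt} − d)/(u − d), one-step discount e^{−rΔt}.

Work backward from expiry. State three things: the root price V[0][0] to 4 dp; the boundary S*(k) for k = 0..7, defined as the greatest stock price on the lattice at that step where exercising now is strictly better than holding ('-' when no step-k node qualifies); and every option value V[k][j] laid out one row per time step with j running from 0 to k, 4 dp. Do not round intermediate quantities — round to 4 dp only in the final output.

params: Δt=0.23162 u=1.26778 d=0.78878 q=0.45844 e^(-rΔt)=0.99170
t_8 payoffs: 86.6750 76.0084 58.8642 31.3088 0.0000 0.0000 0.0000 0.0000 0.0000
t_7: node(7,0) S=22.2685 payoff=81.9715 vs cont=81.1059 → 81.9715 [stop]  node(7,1) S=35.7915 payoff=68.4485 vs cont=67.5829 → 68.4485 [stop]  node(7,2) S=57.5266 payoff=46.7134 vs cont=45.8478 → 46.7134 [stop]  node(7,3) S=92.4608 payoff=11.7792 vs cont=16.8148 → 16.8148 [wait]  node(7,4) S=148.6093 payoff=0.0000 vs cont=0.0000 → 0.0000 [wait]  node(7,5) S=238.8551 payoff=0.0000 vs cont=0.0000 → 0.0000 [wait]  node(7,6) S=383.9045 payoff=0.0000 vs cont=0.0000 → 0.0000 [wait]  node(7,7) S=617.0378 payoff=0.0000 vs cont=0.0000 → 0.0000 [wait]  ⇒ S*(7)=57.5266
t_6: node(6,0) S=28.2316 payoff=76.0084 vs cont=75.1428 → 76.0084 [stop]  node(6,1) S=45.3758 payoff=58.8642 vs cont=57.9986 → 58.8642 [stop]  node(6,2) S=72.9312 payoff=31.3088 vs cont=32.7326 → 32.7326 [wait]  node(6,3) S=117.2200 payoff=0.0000 vs cont=9.0306 → 9.0306 [wait]  node(6,4) S=188.4041 payoff=0.0000 vs cont=0.0000 → 0.0000 [wait]  node(6,5) S=302.8161 payoff=0.0000 vs cont=0.0000 → 0.0000 [wait]  node(6,6) S=486.7069 payoff=0.0000 vs cont=0.0000 → 0.0000 [wait]  ⇒ S*(6)=45.3758
t_5: node(5,0) S=35.7915 payoff=68.4485 vs cont=67.5829 → 68.4485 [stop]  node(5,1) S=57.5266 payoff=46.7134 vs cont=46.4951 → 46.7134 [stop]  node(5,2) S=92.4608 payoff=11.7792 vs cont=21.6851 → 21.6851 [wait]  node(5,3) S=148.6093 payoff=0.0000 vs cont=4.8500 → 4.8500 [wait]  node(5,4) S=238.8551 payoff=0.0000 vs cont=0.0000 → 0.0000 [wait]  node(5,5) S=383.9045 payoff=0.0000 vs cont=0.0000 → 0.0000 [wait]  ⇒ S*(5)=57.5266
t_4: node(4,0) S=45.3758 payoff=58.8642 vs cont=57.9986 → 58.8642 [stop]  node(4,1) S=72.9312 payoff=31.3088 vs cont=34.9468 → 34.9468 [wait]  node(4,2) S=117.2200 payoff=0.0000 vs cont=13.8512 → 13.8512 [wait]  node(4,3) S=188.4041 payoff=0.0000 vs cont=2.6048 → 2.6048 [wait]  node(4,4) S=302.8161 payoff=0.0000 vs cont=0.0000 → 0.0000 [wait]  ⇒ S*(4)=45.3758
t_3: node(3,0) S=57.5266 payoff=46.7134 vs cont=47.5017 → 47.5017 [wait]  node(3,1) S=92.4608 payoff=11.7792 vs cont=25.0658 → 25.0658 [wait]  node(3,2) S=148.6093 payoff=0.0000 vs cont=8.6232 → 8.6232 [wait]  node(3,3) S=238.8551 payoff=0.0000 vs cont=1.3989 → 1.3989 [wait]  ⇒ S*(3)=-
t_2: node(2,0) S=72.9312 payoff=31.3088 vs cont=36.9072 → 36.9072 [wait]  node(2,1) S=117.2200 payoff=0.0000 vs cont=17.3823 → 17.3823 [wait]  node(2,2) S=188.4041 payoff=0.0000 vs cont=5.2672 → 5.2672 [wait]  ⇒ S*(2)=-
t_1: node(1,0) S=92.4608 payoff=11.7792 vs cont=27.7240 → 27.7240 [wait]  node(1,1) S=148.6093 payoff=0.0000 vs cont=11.7300 → 11.7300 [wait]  ⇒ S*(1)=-
t_0: node(0,0) S=117.2200 payoff=0.0000 vs cont=20.2224 → 20.2224 [wait]  ⇒ S*(0)=-

price = 20.2224
boundary = - - - - 45.3758 57.5266 45.3758 57.5266
tree:
20.2224
27.7240 11.7300
36.9072 17.3823 5.2672
47.5017 25.0658 8.6232 1.3989
58.8642 34.9468 13.8512 2.6048 0.0000
68.4485 46.7134 21.6851 4.8500 0.0000 0.0000
76.0084 58.8642 32.7326 9.0306 0.0000 0.0000 0.0000
81.9715 68.4485 46.7134 16.8148 0.0000 0.0000 0.0000 0.0000
86.6750 76.0084 58.8642 31.3088 0.0000 0.0000 0.0000 0.0000 0.0000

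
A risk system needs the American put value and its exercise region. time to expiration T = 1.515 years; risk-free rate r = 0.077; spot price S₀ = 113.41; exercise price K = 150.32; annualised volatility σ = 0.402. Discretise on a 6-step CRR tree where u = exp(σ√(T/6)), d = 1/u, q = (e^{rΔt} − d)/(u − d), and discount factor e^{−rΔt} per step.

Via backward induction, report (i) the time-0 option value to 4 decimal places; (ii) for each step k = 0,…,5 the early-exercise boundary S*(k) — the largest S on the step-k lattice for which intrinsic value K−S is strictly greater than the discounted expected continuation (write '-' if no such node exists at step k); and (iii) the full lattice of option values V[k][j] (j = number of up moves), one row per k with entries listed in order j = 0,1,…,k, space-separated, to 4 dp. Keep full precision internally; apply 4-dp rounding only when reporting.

price = 41.0635
boundary = - 92.6665 75.7171 92.6665 75.7171 92.6665
tree:
41.0635
57.6535 25.9552
74.6029 39.4831 13.3385
88.4521 57.6535 22.7188 4.4064
99.7681 74.6029 37.2638 8.9490 0.0000
109.0144 88.4521 57.6535 18.1743 0.0000 0.0000
116.5695 99.7681 74.6029 36.9100 0.0000 0.0000 0.0000

Δt=0.25250  u=1.22385  d=0.81709  q=0.49794  discount=0.98075
step 6 (expiry): payoffs max(K−S,0) = 116.5695 99.7681 74.6029 36.9100 0.0000 0.0000 0.0000
step 5: (k=5,j=0): S=41.3056, (K−S)⁺=109.0144, hold=106.1201 ⇒ V=109.0144 exercise | (k=5,j=1): S=61.8679, (K−S)⁺=88.4521, hold=85.5577 ⇒ V=88.4521 exercise | (k=5,j=2): S=92.6665, (K−S)⁺=57.6535, hold=54.7591 ⇒ V=57.6535 exercise | (k=5,j=3): S=138.7969, (K−S)⁺=11.5231, hold=18.1743 ⇒ V=18.1743 continue | (k=5,j=4): S=207.8917, (K−S)⁺=0.0000, hold=0.0000 ⇒ V=0.0000 continue | (k=5,j=5): S=311.3825, (K−S)⁺=0.0000, hold=0.0000 ⇒ V=0.0000 continue  boundary S*=92.6665
step 4: (k=4,j=0): S=50.5519, (K−S)⁺=99.7681, hold=96.8738 ⇒ V=99.7681 exercise | (k=4,j=1): S=75.7171, (K−S)⁺=74.6029, hold=71.7085 ⇒ V=74.6029 exercise | (k=4,j=2): S=113.4100, (K−S)⁺=36.9100, hold=37.2638 ⇒ V=37.2638 continue | (k=4,j=3): S=169.8668, (K−S)⁺=0.0000, hold=8.9490 ⇒ V=8.9490 continue | (k=4,j=4): S=254.4284, (K−S)⁺=0.0000, hold=0.0000 ⇒ V=0.0000 continue  boundary S*=75.7171
step 3: (k=3,j=0): S=61.8679, (K−S)⁺=88.4521, hold=85.5577 ⇒ V=88.4521 exercise | (k=3,j=1): S=92.6665, (K−S)⁺=57.6535, hold=54.9319 ⇒ V=57.6535 exercise | (k=3,j=2): S=138.7969, (K−S)⁺=11.5231, hold=22.7188 ⇒ V=22.7188 continue | (k=3,j=3): S=207.8917, (K−S)⁺=0.0000, hold=4.4064 ⇒ V=4.4064 continue  boundary S*=92.6665
step 2: (k=2,j=0): S=75.7171, (K−S)⁺=74.6029, hold=71.7085 ⇒ V=74.6029 exercise | (k=2,j=1): S=113.4100, (K−S)⁺=36.9100, hold=39.4831 ⇒ V=39.4831 continue | (k=2,j=2): S=169.8668, (K−S)⁺=0.0000, hold=13.3385 ⇒ V=13.3385 continue  boundary S*=75.7171
step 1: (k=1,j=0): S=92.6665, (K−S)⁺=57.6535, hold=56.0157 ⇒ V=57.6535 exercise | (k=1,j=1): S=138.7969, (K−S)⁺=11.5231, hold=25.9552 ⇒ V=25.9552 continue  boundary S*=92.6665
step 0: (k=0,j=0): S=113.4100, (K−S)⁺=36.9100, hold=41.0635 ⇒ V=41.0635 continue  boundary S*=-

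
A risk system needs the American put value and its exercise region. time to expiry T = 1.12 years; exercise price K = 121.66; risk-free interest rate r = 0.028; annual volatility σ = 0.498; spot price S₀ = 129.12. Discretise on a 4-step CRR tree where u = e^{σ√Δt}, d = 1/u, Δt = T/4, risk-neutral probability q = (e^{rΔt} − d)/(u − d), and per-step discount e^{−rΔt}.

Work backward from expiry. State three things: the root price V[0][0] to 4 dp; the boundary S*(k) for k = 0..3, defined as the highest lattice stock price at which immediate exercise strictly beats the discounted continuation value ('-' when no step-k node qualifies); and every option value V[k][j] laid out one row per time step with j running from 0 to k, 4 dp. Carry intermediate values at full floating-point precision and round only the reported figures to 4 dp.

price = 20.2074
boundary = - - - 58.5682
tree:
20.2074
30.9331 7.4130
45.5422 13.5662 0.0000
63.0918 24.8266 0.0000 0.0000
76.6594 45.4335 0.0000 0.0000 0.0000

Δt=0.28000, u=1.30150, d=0.76834, q=0.44926, disc=e^(-rΔt)=0.99219
k=4 terminal: V=max(K-S,0) → 76.6594 45.4335 0.0000 0.0000 0.0000
k=3: j=0 S=58.5682 intr=63.0918 cont=62.1417 V=63.0918[EX]; j=1 S=99.2087 intr=22.4513 cont=24.8266 V=24.8266[hold]; j=2 S=168.0496 intr=0.0000 cont=0.0000 V=0.0000[hold]; j=3 S=284.6592 intr=0.0000 cont=0.0000 V=0.0000[hold]  S*(3)=58.5682
k=2: j=0 S=76.2265 intr=45.4335 cont=45.5422 V=45.5422[hold]; j=1 S=129.1200 intr=0.0000 cont=13.5662 V=13.5662[hold]; j=2 S=218.7164 intr=0.0000 cont=0.0000 V=0.0000[hold]  S*(2)=-
k=1: j=0 S=99.2087 intr=22.4513 cont=30.9331 V=30.9331[hold]; j=1 S=168.0496 intr=0.0000 cont=7.4130 V=7.4130[hold]  S*(1)=-
k=0: j=0 S=129.1200 intr=0.0000 cont=20.2074 V=20.2074[hold]  S*(0)=-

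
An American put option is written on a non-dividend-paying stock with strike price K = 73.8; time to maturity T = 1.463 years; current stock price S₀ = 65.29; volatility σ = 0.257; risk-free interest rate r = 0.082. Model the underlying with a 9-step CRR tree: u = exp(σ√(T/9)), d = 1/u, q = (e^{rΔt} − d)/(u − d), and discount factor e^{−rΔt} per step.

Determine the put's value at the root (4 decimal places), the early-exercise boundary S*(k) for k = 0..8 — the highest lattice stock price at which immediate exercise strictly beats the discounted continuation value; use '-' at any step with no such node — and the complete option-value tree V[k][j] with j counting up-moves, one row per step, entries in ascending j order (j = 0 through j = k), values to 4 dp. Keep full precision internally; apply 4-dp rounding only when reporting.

price = 10.1994
boundary = - 58.8635 53.0696 58.8635 53.0696 58.8635 53.0696 58.8635 65.2900
tree:
10.1994
14.9365 6.3979
20.7304 9.9355 3.5286
25.9541 14.9365 5.9014 1.5851
30.6636 20.7304 9.5685 2.9088 0.4913
34.9095 25.9541 14.9365 5.2112 1.0101 0.0593
38.7375 30.6636 20.7304 9.0350 2.0672 0.1303 0.0000
42.1887 34.9095 25.9541 14.9365 4.2076 0.2863 0.0000 0.0000
45.3002 38.7375 30.6636 20.7304 8.5100 0.6289 0.0000 0.0000 0.0000
48.1054 42.1887 34.9095 25.9541 14.9365 1.3819 0.0000 0.0000 0.0000 0.0000

Δt=0.16256  u=1.10918  d=0.90157  q=0.53875  discount=0.98676
step 9 (expiry): payoffs max(K−S,0) = 48.1054 42.1887 34.9095 25.9541 14.9365 1.3819 0.0000 0.0000 0.0000 0.0000
step 8: (k=8,j=0): S=28.4998, (K−S)⁺=45.3002, hold=44.3230 ⇒ V=45.3002 exercise | (k=8,j=1): S=35.0625, (K−S)⁺=38.7375, hold=37.7603 ⇒ V=38.7375 exercise | (k=8,j=2): S=43.1364, (K−S)⁺=30.6636, hold=29.6864 ⇒ V=30.6636 exercise | (k=8,j=3): S=53.0696, (K−S)⁺=20.7304, hold=19.7532 ⇒ V=20.7304 exercise | (k=8,j=4): S=65.2900, (K−S)⁺=8.5100, hold=7.5328 ⇒ V=8.5100 exercise | (k=8,j=5): S=80.3245, (K−S)⁺=0.0000, hold=0.6289 ⇒ V=0.6289 continue | (k=8,j=6): S=98.8210, (K−S)⁺=0.0000, hold=0.0000 ⇒ V=0.0000 continue | (k=8,j=7): S=121.5767, (K−S)⁺=0.0000, hold=0.0000 ⇒ V=0.0000 continue | (k=8,j=8): S=149.5724, (K−S)⁺=0.0000, hold=0.0000 ⇒ V=0.0000 continue  boundary S*=65.2900
step 7: (k=7,j=0): S=31.6113, (K−S)⁺=42.1887, hold=41.2115 ⇒ V=42.1887 exercise | (k=7,j=1): S=38.8905, (K−S)⁺=34.9095, hold=33.9323 ⇒ V=34.9095 exercise | (k=7,j=2): S=47.8459, (K−S)⁺=25.9541, hold=24.9769 ⇒ V=25.9541 exercise | (k=7,j=3): S=58.8635, (K−S)⁺=14.9365, hold=13.9593 ⇒ V=14.9365 exercise | (k=7,j=4): S=72.4181, (K−S)⁺=1.3819, hold=4.2076 ⇒ V=4.2076 continue | (k=7,j=5): S=89.0940, (K−S)⁺=0.0000, hold=0.2863 ⇒ V=0.2863 continue | (k=7,j=6): S=109.6099, (K−S)⁺=0.0000, hold=0.0000 ⇒ V=0.0000 continue | (k=7,j=7): S=134.8500, (K−S)⁺=0.0000, hold=0.0000 ⇒ V=0.0000 continue  boundary S*=58.8635
step 6: (k=6,j=0): S=35.0625, (K−S)⁺=38.7375, hold=37.7603 ⇒ V=38.7375 exercise | (k=6,j=1): S=43.1364, (K−S)⁺=30.6636, hold=29.6864 ⇒ V=30.6636 exercise | (k=6,j=2): S=53.0696, (K−S)⁺=20.7304, hold=19.7532 ⇒ V=20.7304 exercise | (k=6,j=3): S=65.2900, (K−S)⁺=8.5100, hold=9.0350 ⇒ V=9.0350 continue | (k=6,j=4): S=80.3245, (K−S)⁺=0.0000, hold=2.0672 ⇒ V=2.0672 continue | (k=6,j=5): S=98.8210, (K−S)⁺=0.0000, hold=0.1303 ⇒ V=0.1303 continue | (k=6,j=6): S=121.5767, (K−S)⁺=0.0000, hold=0.0000 ⇒ V=0.0000 continue  boundary S*=53.0696
step 5: (k=5,j=0): S=38.8905, (K−S)⁺=34.9095, hold=33.9323 ⇒ V=34.9095 exercise | (k=5,j=1): S=47.8459, (K−S)⁺=25.9541, hold=24.9769 ⇒ V=25.9541 exercise | (k=5,j=2): S=58.8635, (K−S)⁺=14.9365, hold=14.2384 ⇒ V=14.9365 exercise | (k=5,j=3): S=72.4181, (K−S)⁺=1.3819, hold=5.2112 ⇒ V=5.2112 continue | (k=5,j=4): S=89.0940, (K−S)⁺=0.0000, hold=1.0101 ⇒ V=1.0101 continue | (k=5,j=5): S=109.6099, (K−S)⁺=0.0000, hold=0.0593 ⇒ V=0.0593 continue  boundary S*=58.8635
step 4: (k=4,j=0): S=43.1364, (K−S)⁺=30.6636, hold=29.6864 ⇒ V=30.6636 exercise | (k=4,j=1): S=53.0696, (K−S)⁺=20.7304, hold=19.7532 ⇒ V=20.7304 exercise | (k=4,j=2): S=65.2900, (K−S)⁺=8.5100, hold=9.5685 ⇒ V=9.5685 continue | (k=4,j=3): S=80.3245, (K−S)⁺=0.0000, hold=2.9088 ⇒ V=2.9088 continue | (k=4,j=4): S=98.8210, (K−S)⁺=0.0000, hold=0.4913 ⇒ V=0.4913 continue  boundary S*=53.0696
step 3: (k=3,j=0): S=47.8459, (K−S)⁺=25.9541, hold=24.9769 ⇒ V=25.9541 exercise | (k=3,j=1): S=58.8635, (K−S)⁺=14.9365, hold=14.5220 ⇒ V=14.9365 exercise | (k=3,j=2): S=72.4181, (K−S)⁺=1.3819, hold=5.9014 ⇒ V=5.9014 continue | (k=3,j=3): S=89.0940, (K−S)⁺=0.0000, hold=1.5851 ⇒ V=1.5851 continue  boundary S*=58.8635
step 2: (k=2,j=0): S=53.0696, (K−S)⁺=20.7304, hold=19.7532 ⇒ V=20.7304 exercise | (k=2,j=1): S=65.2900, (K−S)⁺=8.5100, hold=9.9355 ⇒ V=9.9355 continue | (k=2,j=2): S=80.3245, (K−S)⁺=0.0000, hold=3.5286 ⇒ V=3.5286 continue  boundary S*=53.0696
step 1: (k=1,j=0): S=58.8635, (K−S)⁺=14.9365, hold=14.7171 ⇒ V=14.9365 exercise | (k=1,j=1): S=72.4181, (K−S)⁺=1.3819, hold=6.3979 ⇒ V=6.3979 continue  boundary S*=58.8635
step 0: (k=0,j=0): S=65.2900, (K−S)⁺=8.5100, hold=10.1994 ⇒ V=10.1994 continue  boundary S*=-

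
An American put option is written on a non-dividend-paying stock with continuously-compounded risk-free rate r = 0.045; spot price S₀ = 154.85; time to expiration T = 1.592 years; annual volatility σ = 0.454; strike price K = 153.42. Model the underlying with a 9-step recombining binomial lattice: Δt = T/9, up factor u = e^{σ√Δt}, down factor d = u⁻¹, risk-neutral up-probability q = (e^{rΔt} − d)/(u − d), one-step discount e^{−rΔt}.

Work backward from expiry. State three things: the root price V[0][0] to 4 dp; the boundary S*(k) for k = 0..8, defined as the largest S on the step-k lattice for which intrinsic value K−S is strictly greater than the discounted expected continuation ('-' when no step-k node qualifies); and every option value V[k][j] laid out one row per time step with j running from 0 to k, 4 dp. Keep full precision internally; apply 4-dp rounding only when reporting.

params: Δt=0.17689 u=1.21039 d=0.82618 q=0.47321 e^(-rΔt)=0.99207
t_9 payoffs: 125.6499 112.7354 93.8152 66.0961 25.4862 0.0000 0.0000 0.0000 0.0000 0.0000
t_8: node(8,0) S=33.6127 payoff=119.8073 vs cont=118.5909 → 119.8073 [stop]  node(8,1) S=49.2442 payoff=104.1758 vs cont=102.9594 → 104.1758 [stop]  node(8,2) S=72.1452 payoff=81.2748 vs cont=80.0584 → 81.2748 [stop]  node(8,3) S=105.6962 payoff=47.7238 vs cont=46.5074 → 47.7238 [stop]  node(8,4) S=154.8500 payoff=0.0000 vs cont=13.3195 → 13.3195 [wait]  node(8,5) S=226.8627 payoff=0.0000 vs cont=0.0000 → 0.0000 [wait]  node(8,6) S=332.3648 payoff=0.0000 vs cont=0.0000 → 0.0000 [wait]  node(8,7) S=486.9304 payoff=0.0000 vs cont=0.0000 → 0.0000 [wait]  node(8,8) S=713.3765 payoff=0.0000 vs cont=0.0000 → 0.0000 [wait]  ⇒ S*(8)=105.6962
t_7: node(7,0) S=40.6846 payoff=112.7354 vs cont=111.5191 → 112.7354 [stop]  node(7,1) S=59.6048 payoff=93.8152 vs cont=92.5988 → 93.8152 [stop]  node(7,2) S=87.3239 payoff=66.0961 vs cont=64.8797 → 66.0961 [stop]  node(7,3) S=127.9338 payoff=25.4862 vs cont=31.1941 → 31.1941 [wait]  node(7,4) S=187.4292 payoff=0.0000 vs cont=6.9609 → 6.9609 [wait]  node(7,5) S=274.5927 payoff=0.0000 vs cont=0.0000 → 0.0000 [wait]  node(7,6) S=402.2916 payoff=0.0000 vs cont=0.0000 → 0.0000 [wait]  node(7,7) S=589.3765 payoff=0.0000 vs cont=0.0000 → 0.0000 [wait]  ⇒ S*(7)=87.3239
t_6: node(6,0) S=49.2442 payoff=104.1758 vs cont=102.9594 → 104.1758 [stop]  node(6,1) S=72.1452 payoff=81.2748 vs cont=80.0584 → 81.2748 [stop]  node(6,2) S=105.6962 payoff=47.7238 vs cont=49.1870 → 49.1870 [wait]  node(6,3) S=154.8500 payoff=0.0000 vs cont=19.5703 → 19.5703 [wait]  node(6,4) S=226.8627 payoff=0.0000 vs cont=3.6379 → 3.6379 [wait]  node(6,5) S=332.3648 payoff=0.0000 vs cont=0.0000 → 0.0000 [wait]  node(6,6) S=486.9304 payoff=0.0000 vs cont=0.0000 → 0.0000 [wait]  ⇒ S*(6)=72.1452
t_5: node(5,0) S=59.6048 payoff=93.8152 vs cont=92.5988 → 93.8152 [stop]  node(5,1) S=87.3239 payoff=66.0961 vs cont=65.5666 → 66.0961 [stop]  node(5,2) S=127.9338 payoff=25.4862 vs cont=34.8933 → 34.8933 [wait]  node(5,3) S=187.4292 payoff=0.0000 vs cont=11.9356 → 11.9356 [wait]  node(5,4) S=274.5927 payoff=0.0000 vs cont=1.9012 → 1.9012 [wait]  node(5,5) S=402.2916 payoff=0.0000 vs cont=0.0000 → 0.0000 [wait]  ⇒ S*(5)=87.3239
t_4: node(4,0) S=72.1452 payoff=81.2748 vs cont=80.0584 → 81.2748 [stop]  node(4,1) S=105.6962 payoff=47.7238 vs cont=50.9237 → 50.9237 [wait]  node(4,2) S=154.8500 payoff=0.0000 vs cont=23.8390 → 23.8390 [wait]  node(4,3) S=226.8627 payoff=0.0000 vs cont=7.1302 → 7.1302 [wait]  node(4,4) S=332.3648 payoff=0.0000 vs cont=0.9936 → 0.9936 [wait]  ⇒ S*(4)=72.1452
t_3: node(3,0) S=87.3239 payoff=66.0961 vs cont=66.3819 → 66.3819 [wait]  node(3,1) S=127.9338 payoff=25.4862 vs cont=37.8048 → 37.8048 [wait]  node(3,2) S=187.4292 payoff=0.0000 vs cont=15.8059 → 15.8059 [wait]  node(3,3) S=274.5927 payoff=0.0000 vs cont=4.1928 → 4.1928 [wait]  ⇒ S*(3)=-
t_2: node(2,0) S=105.6962 payoff=47.7238 vs cont=52.4399 → 52.4399 [wait]  node(2,1) S=154.8500 payoff=0.0000 vs cont=27.1776 → 27.1776 [wait]  node(2,2) S=226.8627 payoff=0.0000 vs cont=10.2288 → 10.2288 [wait]  ⇒ S*(2)=-
t_1: node(1,0) S=127.9338 payoff=25.4862 vs cont=40.1645 → 40.1645 [wait]  node(1,1) S=187.4292 payoff=0.0000 vs cont=19.0054 → 19.0054 [wait]  ⇒ S*(1)=-
t_0: node(0,0) S=154.8500 payoff=0.0000 vs cont=29.9128 → 29.9128 [wait]  ⇒ S*(0)=-

price = 29.9128
boundary = - - - - 72.1452 87.3239 72.1452 87.3239 105.6962
tree:
29.9128
40.1645 19.0054
52.4399 27.1776 10.2288
66.3819 37.8048 15.8059 4.1928
81.2748 50.9237 23.8390 7.1302 0.9936
93.8152 66.0961 34.8933 11.9356 1.9012 0.0000
104.1758 81.2748 49.1870 19.5703 3.6379 0.0000 0.0000
112.7354 93.8152 66.0961 31.1941 6.9609 0.0000 0.0000 0.0000
119.8073 104.1758 81.2748 47.7238 13.3195 0.0000 0.0000 0.0000 0.0000
125.6499 112.7354 93.8152 66.0961 25.4862 0.0000 0.0000 0.0000 0.0000 0.0000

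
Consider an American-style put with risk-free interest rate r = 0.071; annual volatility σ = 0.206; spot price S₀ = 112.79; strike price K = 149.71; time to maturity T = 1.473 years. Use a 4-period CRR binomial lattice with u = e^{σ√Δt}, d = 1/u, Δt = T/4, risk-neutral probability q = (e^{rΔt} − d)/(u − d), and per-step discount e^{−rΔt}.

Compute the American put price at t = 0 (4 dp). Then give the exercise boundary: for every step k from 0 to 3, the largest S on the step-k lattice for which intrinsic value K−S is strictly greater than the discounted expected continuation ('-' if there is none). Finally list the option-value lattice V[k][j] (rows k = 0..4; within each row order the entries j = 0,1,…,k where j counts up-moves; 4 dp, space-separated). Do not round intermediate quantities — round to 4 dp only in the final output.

price = 36.9200
boundary = 112.7900 127.8089 112.7900 127.8089
tree:
36.9200
50.1740 21.9011
61.8705 36.9200 10.2118
72.1926 50.1740 21.9011 2.0240
81.3017 61.8705 36.9200 4.8824 0.0000

Δt=0.36825  u=1.13316  d=0.88249  q=0.57447  discount=0.97419
step 4 (expiry): payoffs max(K−S,0) = 81.3017 61.8705 36.9200 4.8824 0.0000
step 3: (k=3,j=0): S=77.5174, (K−S)⁺=72.1926, hold=68.3290 ⇒ V=72.1926 exercise | (k=3,j=1): S=99.5360, (K−S)⁺=50.1740, hold=46.3104 ⇒ V=50.1740 exercise | (k=3,j=2): S=127.8089, (K−S)⁺=21.9011, hold=18.0376 ⇒ V=21.9011 exercise | (k=3,j=3): S=164.1125, (K−S)⁺=0.0000, hold=2.0240 ⇒ V=2.0240 continue  boundary S*=127.8089
step 2: (k=2,j=0): S=87.8395, (K−S)⁺=61.8705, hold=58.0070 ⇒ V=61.8705 exercise | (k=2,j=1): S=112.7900, (K−S)⁺=36.9200, hold=33.0564 ⇒ V=36.9200 exercise | (k=2,j=2): S=144.8276, (K−S)⁺=4.8824, hold=10.2118 ⇒ V=10.2118 continue  boundary S*=112.7900
step 1: (k=1,j=0): S=99.5360, (K−S)⁺=50.1740, hold=46.3104 ⇒ V=50.1740 exercise | (k=1,j=1): S=127.8089, (K−S)⁺=21.9011, hold=21.0202 ⇒ V=21.9011 exercise  boundary S*=127.8089
step 0: (k=0,j=0): S=112.7900, (K−S)⁺=36.9200, hold=33.0564 ⇒ V=36.9200 exercise  boundary S*=112.7900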